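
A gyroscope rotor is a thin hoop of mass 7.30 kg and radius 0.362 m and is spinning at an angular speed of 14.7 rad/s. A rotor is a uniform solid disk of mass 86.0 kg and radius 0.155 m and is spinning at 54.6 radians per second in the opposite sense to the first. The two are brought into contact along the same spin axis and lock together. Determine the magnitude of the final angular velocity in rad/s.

The coupling torques are internal; angular momentum about the shared axis is conserved.
Moments of inertia: I_A = (7.30)(0.362)² = 0.9566 kg·m²; I_B = ½(86.0)(0.155)² = 1.033 kg·m².
Taking A's sense as positive: L = (0.9566)(14.7) − (1.033)(54.6) = -42.34 kg·m²·rad/s.
Combined I = 0.9566 + 1.033 = 1.990 kg·m².
ω_f = L / I = -42.34 / 1.990 = -21.28 rad/s.

|ω_f| ≈ 21.3 rad/s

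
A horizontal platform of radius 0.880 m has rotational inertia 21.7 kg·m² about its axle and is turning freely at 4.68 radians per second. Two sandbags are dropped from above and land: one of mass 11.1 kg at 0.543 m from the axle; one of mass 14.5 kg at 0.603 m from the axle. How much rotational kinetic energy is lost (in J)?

No external torque acts about the axle; L_before = L_after.
Added inertia Σmr² = (11.1)(0.543)² + (14.5)(0.603)² = 8.545 kg·m²; I_f = 21.70 + 8.545 = 30.25 kg·m².
ω_f = I_p ω_i / I_f = (21.70)(4.68) / 30.25 = 3.358 rad/s.
KE_i = ½(21.70)(4.680 rad/s)² = 237.6 J; KE_f = ½(30.25)(3.358)² = 170.5 J.

energy lost ≈ 67.1 J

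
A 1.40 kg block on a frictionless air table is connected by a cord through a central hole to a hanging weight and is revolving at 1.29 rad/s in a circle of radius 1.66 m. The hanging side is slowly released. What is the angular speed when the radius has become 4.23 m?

The constraining force is radial, so m r² ω about the center is conserved.
ω₂ = ω₁ (r₁/r₂)² = (1.29)(1.66/4.23)² = 0.1987 rad/s.

ω₂ ≈ 0.199 rad/s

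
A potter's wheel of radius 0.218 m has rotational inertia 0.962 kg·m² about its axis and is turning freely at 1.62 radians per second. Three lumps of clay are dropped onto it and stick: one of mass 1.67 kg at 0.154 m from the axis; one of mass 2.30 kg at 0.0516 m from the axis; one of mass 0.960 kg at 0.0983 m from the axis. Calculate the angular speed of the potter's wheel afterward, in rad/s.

The added mass arrives with no angular momentum about the axis, and any external torque about the axis is negligible, so the system's angular momentum is conserved.
Added inertia Σmr² = (1.67)(0.154)² + (2.30)(0.0516)² + (0.960)(0.0983)² = 0.05501 kg·m²; I_f = 0.9620 + 0.05501 = 1.017 kg·m².
ω_f = I_p ω_i / I_f = (0.9620)(1.62) / 1.017 = 1.532 rad/s.

ω_f ≈ 1.53 rad/s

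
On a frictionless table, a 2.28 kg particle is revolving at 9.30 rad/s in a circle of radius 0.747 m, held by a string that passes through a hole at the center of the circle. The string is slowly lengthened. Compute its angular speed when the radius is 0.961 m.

ω₂ ≈ 5.62 rad/s

No torque about the axis ⇒ m r₁² ω₁ = m r₂² ω₂.
ω₂ = ω₁ (r₁/r₂)² = (9.30)(0.747/0.961)² = 5.619 rad/s.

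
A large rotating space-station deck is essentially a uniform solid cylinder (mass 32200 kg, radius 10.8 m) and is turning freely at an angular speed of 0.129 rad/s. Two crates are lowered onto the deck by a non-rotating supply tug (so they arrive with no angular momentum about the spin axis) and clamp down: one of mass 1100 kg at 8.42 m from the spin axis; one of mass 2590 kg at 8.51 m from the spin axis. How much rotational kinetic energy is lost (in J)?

No external torque acts about the spin axis; L_before = L_after.
I_p = ½(32200)(10.8)² = 1.878e+06 kg·m².
Added inertia Σmr² = (1100)(8.42)² + (2590)(8.51)² = 2.656e+05 kg·m²; I_f = 1.878e+06 + 2.656e+05 = 2.143e+06 kg·m².
ω_f = I_p ω_i / I_f = (1.878e+06)(0.129) / 2.143e+06 = 0.1130 rad/s.
KE_i = ½(1.878e+06)(0.1290 rad/s)² = 15630 J; KE_f = ½(2.143e+06)(0.1130)² = 13690 J.

energy lost ≈ 1940 J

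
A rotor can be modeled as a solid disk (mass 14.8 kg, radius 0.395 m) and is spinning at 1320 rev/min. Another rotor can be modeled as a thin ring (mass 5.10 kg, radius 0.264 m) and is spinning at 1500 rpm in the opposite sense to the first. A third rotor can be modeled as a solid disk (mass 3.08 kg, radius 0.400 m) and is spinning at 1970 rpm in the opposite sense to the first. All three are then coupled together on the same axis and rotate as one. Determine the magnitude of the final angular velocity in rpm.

|ω_f| ≈ 288 rpm

No external torque acts about the common axis, so total angular momentum is conserved.
Moments of inertia: I_A = ½(14.8)(0.395)² = 1.155 kg·m²; I_B = (5.10)(0.264)² = 0.3554 kg·m²; I_C = ½(3.08)(0.400)² = 0.2464 kg·m².
Taking A's sense as positive: L = (1.155)(1320) − (0.3554)(1500) − (0.2464)(1970) = 505.5 kg·m²·rpm.
Combined I = 1.155 + 0.3554 + 0.2464 = 1.756 kg·m².
ω_f = L / I = 505.5 / 1.756 = 287.8 rpm.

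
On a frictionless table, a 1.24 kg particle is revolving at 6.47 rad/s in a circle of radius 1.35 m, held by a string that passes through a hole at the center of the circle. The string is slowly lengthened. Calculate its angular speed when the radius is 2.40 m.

ω₂ ≈ 2.05 rad/s

The constraining force is radial, so m r² ω about the center is conserved.
ω₂ = ω₁ (r₁/r₂)² = (6.47)(1.35/2.40)² = 2.047 rad/s.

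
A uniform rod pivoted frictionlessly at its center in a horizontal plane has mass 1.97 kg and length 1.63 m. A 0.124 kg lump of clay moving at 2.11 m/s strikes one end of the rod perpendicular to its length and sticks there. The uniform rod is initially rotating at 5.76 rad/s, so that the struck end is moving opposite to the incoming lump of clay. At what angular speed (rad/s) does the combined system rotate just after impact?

|ω_f| ≈ 4.43 rad/s

About the pivot the impulsive forces during the collision are internal, so angular momentum about that axis is conserved.
I_p = (1/12)(1.97)(1.63)² = 0.4362 kg·m². Taking the sense of the lump of clay's angular momentum as positive, L_{lump} = m v R = (0.124)(2.11)(1.63/2) = 0.2132 kg·m²/s.
L_i = −I_p ω_p + m v R = −(0.4362)(5.76) + 0.2132 = -2.299 kg·m²/s.
After sticking, I_f = I_p + m R² = 0.4362 + (0.124)(1.63/2)² = 0.5185 kg·m².
ω_f = L_i / I_f = -2.299 / 0.5185 = -4.434 rad/s.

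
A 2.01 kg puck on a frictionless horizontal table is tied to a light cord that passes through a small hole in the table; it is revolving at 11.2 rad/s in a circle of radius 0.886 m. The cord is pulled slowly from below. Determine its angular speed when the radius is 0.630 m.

ω₂ ≈ 22.2 rad/s

The constraining force is radial, so m r² ω about the center is conserved.
ω₂ = ω₁ (r₁/r₂)² = (11.2)(0.886/0.630)² = 22.15 rad/s.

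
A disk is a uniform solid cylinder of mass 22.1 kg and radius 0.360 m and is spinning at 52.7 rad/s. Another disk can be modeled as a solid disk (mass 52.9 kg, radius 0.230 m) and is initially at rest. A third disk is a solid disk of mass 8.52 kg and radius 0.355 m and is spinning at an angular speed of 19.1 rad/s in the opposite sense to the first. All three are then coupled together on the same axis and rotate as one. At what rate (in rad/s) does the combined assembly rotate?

No external torque acts about the common axis, so total angular momentum is conserved.
Moments of inertia: I_A = ½(22.1)(0.360)² = 1.432 kg·m²; I_B = ½(52.9)(0.230)² = 1.399 kg·m²; I_C = ½(8.52)(0.355)² = 0.5369 kg·m².
Taking A's sense as positive: L = (1.432)(52.7) − (0.5369)(19.1) = 65.22 kg·m²·rad/s.
Combined I = 1.432 + 1.399 + 0.5369 = 3.368 kg·m².
ω_f = L / I = 65.22 / 3.368 = 19.36 rad/s.

|ω_f| ≈ 19.4 rad/s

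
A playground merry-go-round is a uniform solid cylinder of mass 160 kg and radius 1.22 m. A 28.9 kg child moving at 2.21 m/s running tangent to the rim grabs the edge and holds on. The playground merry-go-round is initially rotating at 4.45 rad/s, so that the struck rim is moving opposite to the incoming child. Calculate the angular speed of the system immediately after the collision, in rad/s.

|ω_f| ≈ 2.79 rad/s

The axle reaction passes through the axle and exerts no torque about it; angular momentum about the axle is conserved through the impact.
I_p = ½(160)(1.22)² = 119.1 kg·m². Taking the sense of the child's angular momentum as positive, L_{child} = m v R = (28.9)(2.21)(1.22) = 77.92 kg·m²/s.
L_i = −I_p ω_p + m v R = −(119.1)(4.45) + 77.92 = -452.0 kg·m²/s.
After sticking, I_f = I_p + m R² = 119.1 + (28.9)(1.22)² = 162.1 kg·m².
ω_f = L_i / I_f = -452.0 / 162.1 = -2.788 rad/s.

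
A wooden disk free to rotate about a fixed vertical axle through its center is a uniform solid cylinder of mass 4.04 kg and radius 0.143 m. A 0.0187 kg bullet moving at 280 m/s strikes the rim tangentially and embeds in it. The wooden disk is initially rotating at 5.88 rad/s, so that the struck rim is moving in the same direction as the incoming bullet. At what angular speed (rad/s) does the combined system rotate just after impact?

The axle reaction passes through the axle and exerts no torque about it; angular momentum about the axle is conserved through the impact.
I_p = ½(4.04)(0.143)² = 0.04131 kg·m². Taking the sense of the bullet's angular momentum as positive, L_{bullet} = m v R = (0.0187)(280)(0.143) = 0.7487 kg·m²/s.
L_i = +I_p ω_p + m v R = +(0.04131)(5.88) + 0.7487 = 0.9916 kg·m²/s.
After sticking, I_f = I_p + m R² = 0.04131 + (0.0187)(0.143)² = 0.04169 kg·m².
ω_f = L_i / I_f = 0.9916 / 0.04169 = 23.79 rad/s.

|ω_f| ≈ 23.8 rad/s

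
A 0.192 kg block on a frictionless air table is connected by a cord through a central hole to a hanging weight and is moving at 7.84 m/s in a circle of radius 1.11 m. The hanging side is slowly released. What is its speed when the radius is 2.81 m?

v₂ ≈ 3.10 m/s

Central (radial) force ⇒ zero torque about the center ⇒ m v r is constant.
v₂ = v₁ r₁ / r₂ = (7.84)(1.11) / (2.81) = 3.097 m/s.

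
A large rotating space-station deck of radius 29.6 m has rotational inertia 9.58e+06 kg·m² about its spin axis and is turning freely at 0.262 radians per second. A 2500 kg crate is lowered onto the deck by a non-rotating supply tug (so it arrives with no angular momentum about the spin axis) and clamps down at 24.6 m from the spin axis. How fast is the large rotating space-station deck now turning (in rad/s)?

ω_f ≈ 0.226 rad/s

The added mass arrives with no angular momentum about the spin axis, and any external torque about the spin axis is negligible, so the system's angular momentum is conserved.
Added inertia Σmr² = (2500)(24.6)² = 1.513e+06 kg·m²; I_f = 9.580e+06 + 1.513e+06 = 1.109e+07 kg·m².
ω_f = I_p ω_i / I_f = (9.580e+06)(0.262) / 1.109e+07 = 0.2263 rad/s.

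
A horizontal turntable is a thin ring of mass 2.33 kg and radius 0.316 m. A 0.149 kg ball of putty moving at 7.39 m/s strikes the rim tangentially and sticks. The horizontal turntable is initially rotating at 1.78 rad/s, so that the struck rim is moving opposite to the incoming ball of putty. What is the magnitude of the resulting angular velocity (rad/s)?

|ω_f| ≈ 0.267 rad/s

About the axle the impulsive forces during the collision are internal, so angular momentum about that axis is conserved.
I_p = (2.33)(0.316)² = 0.2327 kg·m². Taking the sense of the ball of putty's angular momentum as positive, L_{ball} = m v R = (0.149)(7.39)(0.316) = 0.3480 kg·m²/s.
L_i = −I_p ω_p + m v R = −(0.2327)(1.78) + 0.3480 = -0.06619 kg·m²/s.
After sticking, I_f = I_p + m R² = 0.2327 + (0.149)(0.316)² = 0.2475 kg·m².
ω_f = L_i / I_f = -0.06619 / 0.2475 = -0.2674 rad/s.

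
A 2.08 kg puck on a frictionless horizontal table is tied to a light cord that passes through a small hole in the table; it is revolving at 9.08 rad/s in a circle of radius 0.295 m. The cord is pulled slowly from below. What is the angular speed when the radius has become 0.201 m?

The constraining force is radial, so m r² ω about the center is conserved.
ω₂ = ω₁ (r₁/r₂)² = (9.08)(0.295/0.201)² = 19.56 rad/s.

ω₂ ≈ 19.6 rad/s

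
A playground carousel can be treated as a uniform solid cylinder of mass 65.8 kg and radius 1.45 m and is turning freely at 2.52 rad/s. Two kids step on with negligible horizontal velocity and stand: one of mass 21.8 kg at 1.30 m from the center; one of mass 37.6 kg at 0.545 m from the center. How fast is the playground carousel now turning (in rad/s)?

No external torque acts about the center; L_before = L_after.
I_p = ½(65.8)(1.45)² = 69.17 kg·m².
Added inertia Σmr² = (21.8)(1.30)² + (37.6)(0.545)² = 48.01 kg·m²; I_f = 69.17 + 48.01 = 117.2 kg·m².
ω_f = I_p ω_i / I_f = (69.17)(2.52) / 117.2 = 1.488 rad/s.

ω_f ≈ 1.49 rad/s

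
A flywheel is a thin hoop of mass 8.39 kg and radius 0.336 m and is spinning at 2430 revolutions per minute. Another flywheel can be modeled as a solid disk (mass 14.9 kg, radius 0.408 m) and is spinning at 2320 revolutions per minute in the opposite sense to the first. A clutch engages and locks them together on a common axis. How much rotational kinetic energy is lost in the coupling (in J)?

The coupling torques are internal; angular momentum about the shared axis is conserved.
Moments of inertia: I_A = (8.39)(0.336)² = 0.9472 kg·m²; I_B = ½(14.9)(0.408)² = 1.240 kg·m².
Taking A's sense as positive: L = (0.9472)(2430) − (1.240)(2320) = -575.5 kg·m²·rpm.
Combined I = 0.9472 + 1.240 = 2.187 kg·m².
ω_f = L / I = -575.5 / 2.187 = -263.1 rpm.
KE_i = ½ΣIω² = 67270 J; KE_f = ½(2.187)(27.55)² = 830.2 J.

ΔKE lost ≈ 66400 J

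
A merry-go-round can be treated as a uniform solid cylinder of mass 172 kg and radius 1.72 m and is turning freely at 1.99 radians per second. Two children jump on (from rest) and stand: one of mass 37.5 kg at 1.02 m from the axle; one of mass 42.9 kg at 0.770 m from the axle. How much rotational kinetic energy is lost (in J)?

The added mass arrives with no angular momentum about the axle, and any external torque about the axle is negligible, so the system's angular momentum is conserved.
I_p = ½(172)(1.72)² = 254.4 kg·m².
Added inertia Σmr² = (37.5)(1.02)² + (42.9)(0.770)² = 64.45 kg·m²; I_f = 254.4 + 64.45 = 318.9 kg·m².
ω_f = I_p ω_i / I_f = (254.4)(1.99) / 318.9 = 1.588 rad/s.
KE_i = ½(254.4)(1.990 rad/s)² = 503.8 J; KE_f = ½(318.9)(1.588)² = 401.9 J.

energy lost ≈ 102 J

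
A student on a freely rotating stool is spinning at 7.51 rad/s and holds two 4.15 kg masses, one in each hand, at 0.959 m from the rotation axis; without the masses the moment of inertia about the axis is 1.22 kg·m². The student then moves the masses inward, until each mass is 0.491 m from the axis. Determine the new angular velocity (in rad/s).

Angular momentum about the spin axis is conserved since the torque about it is zero.
I₁ = 1.22 + 2(4.15)(0.959)² = 8.853 kg·m²; I₂ = 1.22 + 2(4.15)(0.491)² = 3.221 kg·m².
ω₂ = I₁ω₁ / I₂ = (8.853)(7.51 rad/s) / (3.221) = 20.64 rad/s.

ω₂ ≈ 20.6 rad/s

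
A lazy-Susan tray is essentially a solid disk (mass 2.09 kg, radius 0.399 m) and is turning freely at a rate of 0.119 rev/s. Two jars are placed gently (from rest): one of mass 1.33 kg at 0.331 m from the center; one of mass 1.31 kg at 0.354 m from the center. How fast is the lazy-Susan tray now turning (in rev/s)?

ω_f ≈ 0.0416 rev/s

No external torque acts about the center; L_before = L_after.
I_p = ½(2.09)(0.399)² = 0.1664 kg·m².
Added inertia Σmr² = (1.33)(0.331)² + (1.31)(0.354)² = 0.3099 kg·m²; I_f = 0.1664 + 0.3099 = 0.4762 kg·m².
ω_f = I_p ω_i / I_f = (0.1664)(0.119) / 0.4762 = 0.04157 rev/s.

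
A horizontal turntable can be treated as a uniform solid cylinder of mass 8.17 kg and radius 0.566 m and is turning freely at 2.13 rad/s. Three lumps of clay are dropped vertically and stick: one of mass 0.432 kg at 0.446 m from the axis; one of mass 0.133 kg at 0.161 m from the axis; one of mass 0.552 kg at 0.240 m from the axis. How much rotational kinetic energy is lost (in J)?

The added mass arrives with no angular momentum about the axis, and any external torque about the axis is negligible, so the system's angular momentum is conserved.
I_p = ½(8.17)(0.566)² = 1.309 kg·m².
Added inertia Σmr² = (0.432)(0.446)² + (0.133)(0.161)² + (0.552)(0.240)² = 0.1212 kg·m²; I_f = 1.309 + 0.1212 = 1.430 kg·m².
ω_f = I_p ω_i / I_f = (1.309)(2.13) / 1.430 = 1.949 rad/s.
KE_i = ½(1.309)(2.130 rad/s)² = 2.969 J; KE_f = ½(1.430)(1.949)² = 2.717 J.

energy lost ≈ 0.252 J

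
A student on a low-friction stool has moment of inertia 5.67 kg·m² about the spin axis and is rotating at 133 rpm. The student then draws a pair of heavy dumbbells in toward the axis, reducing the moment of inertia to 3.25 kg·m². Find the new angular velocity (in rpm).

With no external torque about the axis, L is conserved: I₁ω₁ = I₂ω₂.
ω₂ = I₁ω₁ / I₂ = (5.670)(133 rpm) / (3.250) = 232.0 rpm.

ω₂ ≈ 232 rpm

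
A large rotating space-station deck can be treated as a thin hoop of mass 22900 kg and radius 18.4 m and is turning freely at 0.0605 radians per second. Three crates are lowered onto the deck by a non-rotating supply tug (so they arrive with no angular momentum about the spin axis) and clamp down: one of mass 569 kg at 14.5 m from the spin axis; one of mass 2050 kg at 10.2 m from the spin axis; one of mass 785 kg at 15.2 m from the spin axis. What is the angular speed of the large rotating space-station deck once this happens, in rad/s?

No external torque acts about the spin axis; L_before = L_after.
I_p = (22900)(18.4)² = 7.753e+06 kg·m².
Added inertia Σmr² = (569)(14.5)² + (2050)(10.2)² + (785)(15.2)² = 5.143e+05 kg·m²; I_f = 7.753e+06 + 5.143e+05 = 8.267e+06 kg·m².
ω_f = I_p ω_i / I_f = (7.753e+06)(0.0605) / 8.267e+06 = 0.05674 rad/s.

ω_f ≈ 0.0567 rad/s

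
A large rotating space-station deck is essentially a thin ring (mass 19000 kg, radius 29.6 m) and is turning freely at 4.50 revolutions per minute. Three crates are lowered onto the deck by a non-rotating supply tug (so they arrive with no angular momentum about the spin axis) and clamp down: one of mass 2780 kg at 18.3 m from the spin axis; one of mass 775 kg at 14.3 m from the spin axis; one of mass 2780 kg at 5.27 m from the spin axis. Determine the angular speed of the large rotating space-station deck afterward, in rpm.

ω_f ≈ 4.21 rpm

The added mass arrives with no angular momentum about the spin axis, and any external torque about the spin axis is negligible, so the system's angular momentum is conserved.
I_p = (19000)(29.6)² = 1.665e+07 kg·m².
Added inertia Σmr² = (2780)(18.3)² + (775)(14.3)² + (2780)(5.27)² = 1.167e+06 kg·m²; I_f = 1.665e+07 + 1.167e+06 = 1.781e+07 kg·m².
ω_f = I_p ω_i / I_f = (1.665e+07)(4.50) / 1.781e+07 = 4.205 rpm.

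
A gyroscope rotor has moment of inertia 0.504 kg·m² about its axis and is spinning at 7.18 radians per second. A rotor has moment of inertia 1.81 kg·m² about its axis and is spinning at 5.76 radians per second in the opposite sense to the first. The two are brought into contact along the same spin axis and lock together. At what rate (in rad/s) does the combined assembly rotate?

|ω_f| ≈ 2.94 rad/s

No external torque acts about the common axis, so total angular momentum is conserved.
Taking A's sense as positive: L = (0.5040)(7.18) − (1.810)(5.76) = -6.807 kg·m²·rad/s.
Combined I = 0.5040 + 1.810 = 2.314 kg·m².
ω_f = L / I = -6.807 / 2.314 = -2.942 rad/s.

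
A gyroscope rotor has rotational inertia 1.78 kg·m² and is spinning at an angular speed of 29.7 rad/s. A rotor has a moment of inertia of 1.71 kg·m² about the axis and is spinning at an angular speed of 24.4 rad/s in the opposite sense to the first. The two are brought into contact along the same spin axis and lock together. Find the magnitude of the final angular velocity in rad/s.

No external torque acts about the common axis, so total angular momentum is conserved.
Taking A's sense as positive: L = (1.780)(29.7) − (1.710)(24.4) = 11.14 kg·m²·rad/s.
Combined I = 1.780 + 1.710 = 3.490 kg·m².
ω_f = L / I = 11.14 / 3.490 = 3.193 rad/s.

|ω_f| ≈ 3.19 rad/s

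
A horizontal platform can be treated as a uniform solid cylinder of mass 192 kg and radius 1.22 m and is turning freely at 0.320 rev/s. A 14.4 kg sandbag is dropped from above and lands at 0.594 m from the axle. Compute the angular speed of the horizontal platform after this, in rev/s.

The added mass arrives with no angular momentum about the axle, and any external torque about the axle is negligible, so the system's angular momentum is conserved.
I_p = ½(192)(1.22)² = 142.9 kg·m².
Added inertia Σmr² = (14.4)(0.594)² = 5.081 kg·m²; I_f = 142.9 + 5.081 = 148.0 kg·m².
ω_f = I_p ω_i / I_f = (142.9)(0.320) / 148.0 = 0.3090 rev/s.

ω_f ≈ 0.309 rev/s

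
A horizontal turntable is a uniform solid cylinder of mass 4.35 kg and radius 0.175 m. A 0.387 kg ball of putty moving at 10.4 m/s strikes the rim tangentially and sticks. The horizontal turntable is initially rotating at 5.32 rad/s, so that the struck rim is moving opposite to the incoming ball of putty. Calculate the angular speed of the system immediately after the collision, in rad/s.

|ω_f| ≈ 4.46 rad/s

The axle reaction passes through the axle and exerts no torque about it; angular momentum about the axle is conserved through the impact.
I_p = ½(4.35)(0.175)² = 0.06661 kg·m². Taking the sense of the ball of putty's angular momentum as positive, L_{ball} = m v R = (0.387)(10.4)(0.175) = 0.7043 kg·m²/s.
L_i = −I_p ω_p + m v R = −(0.06661)(5.32) + 0.7043 = 0.3500 kg·m²/s.
After sticking, I_f = I_p + m R² = 0.06661 + (0.387)(0.175)² = 0.07846 kg·m².
ω_f = L_i / I_f = 0.3500 / 0.07846 = 4.461 rad/s.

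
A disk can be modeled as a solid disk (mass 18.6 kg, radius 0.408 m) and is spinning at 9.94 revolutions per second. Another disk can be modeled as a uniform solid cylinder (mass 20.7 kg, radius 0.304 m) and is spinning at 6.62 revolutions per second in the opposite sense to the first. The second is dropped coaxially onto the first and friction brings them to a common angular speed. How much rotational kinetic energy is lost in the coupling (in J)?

The coupling torques are internal; angular momentum about the shared axis is conserved.
Moments of inertia: I_A = ½(18.6)(0.408)² = 1.548 kg·m²; I_B = ½(20.7)(0.304)² = 0.9565 kg·m².
Taking A's sense as positive: L = (1.548)(9.94) − (0.9565)(6.62) = 9.056 kg·m²·rev/s.
Combined I = 1.548 + 0.9565 = 2.505 kg·m².
ω_f = L / I = 9.056 / 2.505 = 3.616 rev/s.
KE_i = ½ΣIω² = 3847 J; KE_f = ½(2.505)(22.72)² = 646.4 J.

ΔKE lost ≈ 3200 J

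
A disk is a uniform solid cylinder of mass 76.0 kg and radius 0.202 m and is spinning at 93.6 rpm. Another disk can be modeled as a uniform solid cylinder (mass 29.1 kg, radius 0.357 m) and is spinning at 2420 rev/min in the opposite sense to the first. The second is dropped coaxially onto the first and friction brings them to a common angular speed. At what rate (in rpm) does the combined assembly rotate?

No external torque acts about the common axis, so total angular momentum is conserved.
Moments of inertia: I_A = ½(76.0)(0.202)² = 1.551 kg·m²; I_B = ½(29.1)(0.357)² = 1.854 kg·m².
Taking A's sense as positive: L = (1.551)(93.6) − (1.854)(2420) = -4342 kg·m²·rpm.
Combined I = 1.551 + 1.854 = 3.405 kg·m².
ω_f = L / I = -4342 / 3.405 = -1275 rpm.

|ω_f| ≈ 1280 rpm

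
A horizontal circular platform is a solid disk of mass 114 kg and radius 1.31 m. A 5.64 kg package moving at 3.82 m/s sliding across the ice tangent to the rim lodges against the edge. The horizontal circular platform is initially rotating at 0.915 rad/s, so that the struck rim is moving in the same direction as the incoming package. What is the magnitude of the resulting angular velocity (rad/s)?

The axle reaction passes through the central axle and exerts no torque about it; angular momentum about the central axle is conserved through the impact.
I_p = ½(114)(1.31)² = 97.82 kg·m². Taking the sense of the package's angular momentum as positive, L_{package} = m v R = (5.64)(3.82)(1.31) = 28.22 kg·m²/s.
L_i = +I_p ω_p + m v R = +(97.82)(0.915) + 28.22 = 117.7 kg·m²/s.
After sticking, I_f = I_p + m R² = 97.82 + (5.64)(1.31)² = 107.5 kg·m².
ω_f = L_i / I_f = 117.7 / 107.5 = 1.095 rad/s.

|ω_f| ≈ 1.10 rad/s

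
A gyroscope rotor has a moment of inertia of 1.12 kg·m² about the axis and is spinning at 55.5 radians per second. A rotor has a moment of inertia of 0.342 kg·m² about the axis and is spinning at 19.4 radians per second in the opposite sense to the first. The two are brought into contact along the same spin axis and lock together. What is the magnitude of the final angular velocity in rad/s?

The coupling torques are internal; angular momentum about the shared axis is conserved.
Taking A's sense as positive: L = (1.120)(55.5) − (0.3420)(19.4) = 55.53 kg·m²·rad/s.
Combined I = 1.120 + 0.3420 = 1.462 kg·m².
ω_f = L / I = 55.53 / 1.462 = 37.98 rad/s.

|ω_f| ≈ 38.0 rad/s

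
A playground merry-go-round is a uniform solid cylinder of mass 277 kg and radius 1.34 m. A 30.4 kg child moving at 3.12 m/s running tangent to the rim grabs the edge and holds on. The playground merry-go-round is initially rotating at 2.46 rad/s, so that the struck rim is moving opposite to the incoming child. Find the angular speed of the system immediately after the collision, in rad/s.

About the axle the impulsive forces during the collision are internal, so angular momentum about that axis is conserved.
I_p = ½(277)(1.34)² = 248.7 kg·m². Taking the sense of the child's angular momentum as positive, L_{child} = m v R = (30.4)(3.12)(1.34) = 127.1 kg·m²/s.
L_i = −I_p ω_p + m v R = −(248.7)(2.46) + 127.1 = -484.7 kg·m²/s.
After sticking, I_f = I_p + m R² = 248.7 + (30.4)(1.34)² = 303.3 kg·m².
ω_f = L_i / I_f = -484.7 / 303.3 = -1.598 rad/s.

|ω_f| ≈ 1.60 rad/s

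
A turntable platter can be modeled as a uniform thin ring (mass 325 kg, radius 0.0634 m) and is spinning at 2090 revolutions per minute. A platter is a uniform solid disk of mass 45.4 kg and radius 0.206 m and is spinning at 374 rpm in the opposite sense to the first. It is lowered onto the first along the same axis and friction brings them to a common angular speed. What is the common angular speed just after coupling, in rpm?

|ω_f| ≈ 1040 rpm

The coupling torques are internal; angular momentum about the shared axis is conserved.
Moments of inertia: I_A = (325)(0.0634)² = 1.306 kg·m²; I_B = ½(45.4)(0.206)² = 0.9633 kg·m².
Taking A's sense as positive: L = (1.306)(2090) − (0.9633)(374) = 2370 kg·m²·rpm.
Combined I = 1.306 + 0.9633 = 2.270 kg·m².
ω_f = L / I = 2370 / 2.270 = 1044 rpm.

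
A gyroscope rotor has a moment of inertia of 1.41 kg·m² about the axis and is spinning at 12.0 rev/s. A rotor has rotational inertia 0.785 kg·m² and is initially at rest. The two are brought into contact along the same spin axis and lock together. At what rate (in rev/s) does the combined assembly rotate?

The coupling torques are internal; angular momentum about the shared axis is conserved.
Taking A's sense as positive: L = (1.410)(12.0) = 16.92 kg·m²·rev/s.
Combined I = 1.410 + 0.7850 = 2.195 kg·m².
ω_f = L / I = 16.92 / 2.195 = 7.708 rev/s.

|ω_f| ≈ 7.71 rev/s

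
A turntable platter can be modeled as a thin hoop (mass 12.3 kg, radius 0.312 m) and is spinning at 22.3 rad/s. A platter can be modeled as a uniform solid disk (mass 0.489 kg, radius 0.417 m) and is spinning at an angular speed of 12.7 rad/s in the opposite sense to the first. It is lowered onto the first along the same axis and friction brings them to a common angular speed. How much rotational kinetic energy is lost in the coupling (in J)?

ΔKE lost ≈ 25.1 J

No external torque acts about the common axis, so total angular momentum is conserved.
Moments of inertia: I_A = (12.3)(0.312)² = 1.197 kg·m²; I_B = ½(0.489)(0.417)² = 0.04252 kg·m².
Taking A's sense as positive: L = (1.197)(22.3) − (0.04252)(12.7) = 26.16 kg·m²·rad/s.
Combined I = 1.197 + 0.04252 = 1.240 kg·m².
ω_f = L / I = 26.16 / 1.240 = 21.10 rad/s.
KE_i = ½ΣIω² = 301.1 J; KE_f = ½(1.240)(21.10)² = 276.0 J.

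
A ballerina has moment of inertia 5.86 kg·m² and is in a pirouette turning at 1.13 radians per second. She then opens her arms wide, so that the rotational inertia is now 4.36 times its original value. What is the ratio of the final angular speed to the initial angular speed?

No external torque acts about the spin axis, so angular momentum is conserved.
I₂ = 4.36 × 5.86 = 25.55 kg·m².
ω₂/ω₁ = I₁/I₂ = 5.860 / 25.55 = 0.2294.

ω₂/ω₁ ≈ 0.229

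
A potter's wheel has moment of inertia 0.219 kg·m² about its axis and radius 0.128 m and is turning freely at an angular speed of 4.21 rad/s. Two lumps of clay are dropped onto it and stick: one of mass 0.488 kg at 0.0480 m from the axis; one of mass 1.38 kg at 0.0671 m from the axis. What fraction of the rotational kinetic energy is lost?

fraction ≈ 0.0324

No external torque acts about the axis; L_before = L_after.
Added inertia Σmr² = (0.488)(0.0480)² + (1.38)(0.0671)² = 0.007338 kg·m²; I_f = 0.2190 + 0.007338 = 0.2263 kg·m².
ω_f = I_p ω_i / I_f = (0.2190)(4.21) / 0.2263 = 4.074 rad/s.
KE_i = ½(0.2190)(4.210 rad/s)² = 1.941 J; KE_f = ½(0.2263)(4.074)² = 1.878 J.
Fraction lost = 0.03242.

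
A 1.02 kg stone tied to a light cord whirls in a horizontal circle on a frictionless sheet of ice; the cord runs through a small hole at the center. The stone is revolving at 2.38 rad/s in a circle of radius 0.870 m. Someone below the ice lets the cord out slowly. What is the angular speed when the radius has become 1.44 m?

No torque about the axis ⇒ m r₁² ω₁ = m r₂² ω₂.
ω₂ = ω₁ (r₁/r₂)² = (2.38)(0.870/1.44)² = 0.8687 rad/s.

ω₂ ≈ 0.869 rad/s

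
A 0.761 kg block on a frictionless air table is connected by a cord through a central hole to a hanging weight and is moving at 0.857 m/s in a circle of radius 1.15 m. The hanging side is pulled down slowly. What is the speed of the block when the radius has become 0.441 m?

Central (radial) force ⇒ zero torque about the center ⇒ m v r is constant.
v₂ = v₁ r₁ / r₂ = (0.857)(1.15) / (0.441) = 2.235 m/s.

v₂ ≈ 2.23 m/s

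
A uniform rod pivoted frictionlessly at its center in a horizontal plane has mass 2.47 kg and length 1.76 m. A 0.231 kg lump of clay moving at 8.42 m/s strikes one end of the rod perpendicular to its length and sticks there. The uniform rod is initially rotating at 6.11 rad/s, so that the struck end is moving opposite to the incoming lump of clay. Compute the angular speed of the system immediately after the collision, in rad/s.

The axle reaction passes through the pivot and exerts no torque about it; angular momentum about the pivot is conserved through the impact.
I_p = (1/12)(2.47)(1.76)² = 0.6376 kg·m². Taking the sense of the lump of clay's angular momentum as positive, L_{lump} = m v R = (0.231)(8.42)(1.76/2) = 1.712 kg·m²/s.
L_i = −I_p ω_p + m v R = −(0.6376)(6.11) + 1.712 = -2.184 kg·m²/s.
After sticking, I_f = I_p + m R² = 0.6376 + (0.231)(1.76/2)² = 0.8165 kg·m².
ω_f = L_i / I_f = -2.184 / 0.8165 = -2.675 rad/s.

|ω_f| ≈ 2.67 rad/s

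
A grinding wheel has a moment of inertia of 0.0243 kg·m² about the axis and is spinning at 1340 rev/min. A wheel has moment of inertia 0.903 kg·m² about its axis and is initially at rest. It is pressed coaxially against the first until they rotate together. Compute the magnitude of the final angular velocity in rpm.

|ω_f| ≈ 35.1 rpm

No external torque acts about the common axis, so total angular momentum is conserved.
Taking A's sense as positive: L = (0.02430)(1340) = 32.56 kg·m²·rpm.
Combined I = 0.02430 + 0.9030 = 0.9273 kg·m².
ω_f = L / I = 32.56 / 0.9273 = 35.11 rpm.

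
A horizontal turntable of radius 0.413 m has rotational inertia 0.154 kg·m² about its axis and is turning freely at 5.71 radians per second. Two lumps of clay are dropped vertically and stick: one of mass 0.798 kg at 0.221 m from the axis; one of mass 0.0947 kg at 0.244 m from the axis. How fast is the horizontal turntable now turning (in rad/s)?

The added mass arrives with no angular momentum about the axis, and any external torque about the axis is negligible, so the system's angular momentum is conserved.
Added inertia Σmr² = (0.798)(0.221)² + (0.0947)(0.244)² = 0.04461 kg·m²; I_f = 0.1540 + 0.04461 = 0.1986 kg·m².
ω_f = I_p ω_i / I_f = (0.1540)(5.71) / 0.1986 = 4.427 rad/s.

ω_f ≈ 4.43 rad/s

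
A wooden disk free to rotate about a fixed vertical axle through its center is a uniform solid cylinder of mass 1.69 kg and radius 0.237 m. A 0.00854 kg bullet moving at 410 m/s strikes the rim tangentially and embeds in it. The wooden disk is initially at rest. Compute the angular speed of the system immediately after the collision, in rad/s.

|ω_f| ≈ 17.3 rad/s

About the axle the impulsive forces during the collision are internal, so angular momentum about that axis is conserved.
I_p = ½(1.69)(0.237)² = 0.04746 kg·m². Taking the sense of the bullet's angular momentum as positive, L_{bullet} = m v R = (0.00854)(410)(0.237) = 0.8298 kg·m²/s.
L_i = 0 + 0.8298 = 0.8298 kg·m²/s.
After sticking, I_f = I_p + m R² = 0.04746 + (0.00854)(0.237)² = 0.04794 kg·m².
ω_f = L_i / I_f = 0.8298 / 0.04794 = 17.31 rad/s.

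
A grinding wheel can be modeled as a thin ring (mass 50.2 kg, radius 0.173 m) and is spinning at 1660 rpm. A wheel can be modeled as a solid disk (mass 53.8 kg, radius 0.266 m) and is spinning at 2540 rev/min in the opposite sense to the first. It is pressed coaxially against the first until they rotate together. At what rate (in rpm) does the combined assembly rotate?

The coupling torques are internal; angular momentum about the shared axis is conserved.
Moments of inertia: I_A = (50.2)(0.173)² = 1.502 kg·m²; I_B = ½(53.8)(0.266)² = 1.903 kg·m².
Taking A's sense as positive: L = (1.502)(1660) − (1.903)(2540) = -2340 kg·m²·rpm.
Combined I = 1.502 + 1.903 = 3.406 kg·m².
ω_f = L / I = -2340 / 3.406 = -687.2 rpm.

|ω_f| ≈ 687 rpm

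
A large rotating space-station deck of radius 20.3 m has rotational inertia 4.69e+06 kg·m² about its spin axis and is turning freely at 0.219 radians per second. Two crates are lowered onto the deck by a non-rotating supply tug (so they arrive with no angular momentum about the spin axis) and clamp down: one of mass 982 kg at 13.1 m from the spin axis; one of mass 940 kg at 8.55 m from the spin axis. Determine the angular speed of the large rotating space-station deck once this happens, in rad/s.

ω_f ≈ 0.208 rad/s

No external torque acts about the spin axis; L_before = L_after.
Added inertia Σmr² = (982)(13.1)² + (940)(8.55)² = 2.372e+05 kg·m²; I_f = 4.690e+06 + 2.372e+05 = 4.927e+06 kg·m².
ω_f = I_p ω_i / I_f = (4.690e+06)(0.219) / 4.927e+06 = 0.2085 rad/s.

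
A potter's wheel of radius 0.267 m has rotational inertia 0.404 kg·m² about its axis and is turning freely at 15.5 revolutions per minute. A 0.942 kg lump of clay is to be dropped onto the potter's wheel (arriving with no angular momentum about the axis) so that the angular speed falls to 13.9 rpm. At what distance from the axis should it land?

No external torque acts about the axis; L_before = L_after.
I_p ω_i = (I_p + m r²) ω_f ⇒ m r² = I_p(ω_i/ω_f − 1) = 0.4040(15.5/13.9 − 1) = 0.04650 kg·m².
r = √(0.04650/0.942) = 0.2222 m.

r ≈ 0.222 m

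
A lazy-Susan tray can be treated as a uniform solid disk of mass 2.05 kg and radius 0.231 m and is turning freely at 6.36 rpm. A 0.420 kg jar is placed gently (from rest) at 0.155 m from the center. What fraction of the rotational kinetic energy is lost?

No external torque acts about the center; L_before = L_after.
I_p = ½(2.05)(0.231)² = 0.05470 kg·m².
Added inertia Σmr² = (0.420)(0.155)² = 0.01009 kg·m²; I_f = 0.05470 + 0.01009 = 0.06479 kg·m².
ω_f = I_p ω_i / I_f = (0.05470)(6.36) / 0.06479 = 5.369 rpm.
KE_i = ½(0.05470)(0.6660 rad/s)² = 0.01213 J; KE_f = ½(0.06479)(0.5623)² = 0.01024 J.
Fraction lost = 0.1558.

fraction ≈ 0.156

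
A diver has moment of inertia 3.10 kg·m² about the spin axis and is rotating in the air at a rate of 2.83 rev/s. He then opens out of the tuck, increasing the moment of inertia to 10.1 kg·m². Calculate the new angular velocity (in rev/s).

ω₂ ≈ 0.869 rev/s

With no external torque about the axis, L is conserved: I₁ω₁ = I₂ω₂.
ω₂ = I₁ω₁ / I₂ = (3.100)(2.83 rev/s) / (10.10) = 0.8686 rev/s.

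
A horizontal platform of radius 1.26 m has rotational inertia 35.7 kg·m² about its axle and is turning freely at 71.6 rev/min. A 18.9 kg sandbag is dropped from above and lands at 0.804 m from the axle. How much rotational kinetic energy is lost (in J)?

The added mass arrives with no angular momentum about the axle, and any external torque about the axle is negligible, so the system's angular momentum is conserved.
Added inertia Σmr² = (18.9)(0.804)² = 12.22 kg·m²; I_f = 35.70 + 12.22 = 47.92 kg·m².
ω_f = I_p ω_i / I_f = (35.70)(71.6) / 47.92 = 53.34 rpm.
KE_i = ½(35.70)(7.498 rad/s)² = 1004 J; KE_f = ½(47.92)(5.586)² = 747.6 J.

energy lost ≈ 256 J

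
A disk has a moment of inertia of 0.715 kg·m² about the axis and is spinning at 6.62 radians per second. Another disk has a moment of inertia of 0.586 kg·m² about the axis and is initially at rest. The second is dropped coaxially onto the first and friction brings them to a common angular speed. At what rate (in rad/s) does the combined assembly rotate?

|ω_f| ≈ 3.64 rad/s

No external torque acts about the common axis, so total angular momentum is conserved.
Taking A's sense as positive: L = (0.7150)(6.62) = 4.733 kg·m²·rad/s.
Combined I = 0.7150 + 0.5860 = 1.301 kg·m².
ω_f = L / I = 4.733 / 1.301 = 3.638 rad/s.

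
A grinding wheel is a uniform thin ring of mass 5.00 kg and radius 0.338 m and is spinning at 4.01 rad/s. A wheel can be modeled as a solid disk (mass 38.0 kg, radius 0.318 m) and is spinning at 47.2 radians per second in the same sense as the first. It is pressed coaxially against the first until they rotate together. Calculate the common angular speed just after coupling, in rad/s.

|ω_f| ≈ 37.3 rad/s

No external torque acts about the common axis, so total angular momentum is conserved.
Moments of inertia: I_A = (5.00)(0.338)² = 0.5712 kg·m²; I_B = ½(38.0)(0.318)² = 1.921 kg·m².
Taking A's sense as positive: L = (0.5712)(4.01) + (1.921)(47.2) = 92.98 kg·m²·rad/s.
Combined I = 0.5712 + 1.921 = 2.493 kg·m².
ω_f = L / I = 92.98 / 2.493 = 37.30 rad/s.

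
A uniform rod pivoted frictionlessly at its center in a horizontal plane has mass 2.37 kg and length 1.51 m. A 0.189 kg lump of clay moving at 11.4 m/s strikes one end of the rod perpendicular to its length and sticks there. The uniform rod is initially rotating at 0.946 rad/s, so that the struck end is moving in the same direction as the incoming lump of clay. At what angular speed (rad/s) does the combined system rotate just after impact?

The axle reaction passes through the pivot and exerts no torque about it; angular momentum about the pivot is conserved through the impact.
I_p = (1/12)(2.37)(1.51)² = 0.4503 kg·m². Taking the sense of the lump of clay's angular momentum as positive, L_{lump} = m v R = (0.189)(11.4)(1.51/2) = 1.627 kg·m²/s.
L_i = +I_p ω_p + m v R = +(0.4503)(0.946) + 1.627 = 2.053 kg·m²/s.
After sticking, I_f = I_p + m R² = 0.4503 + (0.189)(1.51/2)² = 0.5581 kg·m².
ω_f = L_i / I_f = 2.053 / 0.5581 = 3.678 rad/s.

|ω_f| ≈ 3.68 rad/s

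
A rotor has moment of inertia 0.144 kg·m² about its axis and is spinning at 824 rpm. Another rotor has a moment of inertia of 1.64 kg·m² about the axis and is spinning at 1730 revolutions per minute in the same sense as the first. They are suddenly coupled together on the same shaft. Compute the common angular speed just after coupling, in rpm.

No external torque acts about the common axis, so total angular momentum is conserved.
Taking A's sense as positive: L = (0.1440)(824) + (1.640)(1730) = 2956 kg·m²·rpm.
Combined I = 0.1440 + 1.640 = 1.784 kg·m².
ω_f = L / I = 2956 / 1.784 = 1657 rpm.

|ω_f| ≈ 1660 rpm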